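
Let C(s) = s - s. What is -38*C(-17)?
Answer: 0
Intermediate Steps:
C(s) = 0
-38*C(-17) = -38*0 = 0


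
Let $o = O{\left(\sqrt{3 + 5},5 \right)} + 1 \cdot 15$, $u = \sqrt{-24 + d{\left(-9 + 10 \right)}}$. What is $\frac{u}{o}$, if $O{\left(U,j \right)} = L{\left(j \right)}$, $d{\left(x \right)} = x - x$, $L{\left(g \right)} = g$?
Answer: $\frac{i \sqrt{6}}{10} \approx 0.24495 i$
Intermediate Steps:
$d{\left(x \right)} = 0$
$O{\left(U,j \right)} = j$
$u = 2 i \sqrt{6}$ ($u = \sqrt{-24 + 0} = \sqrt{-24} = 2 i \sqrt{6} \approx 4.899 i$)
$o = 20$ ($o = 5 + 1 \cdot 15 = 5 + 15 = 20$)
$\frac{u}{o} = \frac{2 i \sqrt{6}}{20} = 2 i \sqrt{6} \cdot \frac{1}{20} = \frac{i \sqrt{6}}{10}$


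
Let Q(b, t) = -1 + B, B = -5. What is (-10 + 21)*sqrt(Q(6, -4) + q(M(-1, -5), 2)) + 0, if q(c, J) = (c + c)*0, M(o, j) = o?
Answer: 11*I*sqrt(6) ≈ 26.944*I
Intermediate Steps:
Q(b, t) = -6 (Q(b, t) = -1 - 5 = -6)
q(c, J) = 0 (q(c, J) = (2*c)*0 = 0)
(-10 + 21)*sqrt(Q(6, -4) + q(M(-1, -5), 2)) + 0 = (-10 + 21)*sqrt(-6 + 0) + 0 = 11*sqrt(-6) + 0 = 11*(I*sqrt(6)) + 0 = 11*I*sqrt(6) + 0 = 11*I*sqrt(6)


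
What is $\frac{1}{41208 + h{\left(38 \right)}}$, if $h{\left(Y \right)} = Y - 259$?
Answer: $\frac{1}{40987} \approx 2.4398 \cdot 10^{-5}$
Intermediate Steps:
$h{\left(Y \right)} = -259 + Y$
$\frac{1}{41208 + h{\left(38 \right)}} = \frac{1}{41208 + \left(-259 + 38\right)} = \frac{1}{41208 - 221} = \frac{1}{40987}$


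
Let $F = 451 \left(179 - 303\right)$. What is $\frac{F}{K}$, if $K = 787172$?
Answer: $- \frac{13981}{196793} \approx -0.071044$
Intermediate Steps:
$F = -55924$ ($F = 451 \left(-124\right) = -55924$)
$\frac{F}{K} = - \frac{55924}{787172} = \left(-55924\right) \frac{1}{787172} = - \frac{13981}{196793}$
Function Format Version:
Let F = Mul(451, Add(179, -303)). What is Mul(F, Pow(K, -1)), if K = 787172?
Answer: Rational(-13981, 196793) ≈ -0.071044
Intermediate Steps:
F = -55924 (F = Mul(451, -124) = -55924)
Mul(F, Pow(K, -1)) = Mul(-55924, Pow(787172, -1)) = Mul(-55924, Rational(1, 787172)) = Rational(-13981, 196793)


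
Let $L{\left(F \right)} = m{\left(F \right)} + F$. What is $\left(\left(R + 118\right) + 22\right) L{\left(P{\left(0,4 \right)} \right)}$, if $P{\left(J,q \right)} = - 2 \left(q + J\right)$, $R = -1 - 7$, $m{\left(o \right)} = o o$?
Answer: $7392$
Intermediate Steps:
$m{\left(o \right)} = o^{2}$
$R = -8$ ($R = -1 - 7 = -8$)
$P{\left(J,q \right)} = - 2 J - 2 q$ ($P{\left(J,q \right)} = - 2 \left(J + q\right) = - 2 J - 2 q$)
$L{\left(F \right)} = F + F^{2}$ ($L{\left(F \right)} = F^{2} + F = F + F^{2}$)
$\left(\left(R + 118\right) + 22\right) L{\left(P{\left(0,4 \right)} \right)} = \left(\left(-8 + 118\right) + 22\right) \left(\left(-2\right) 0 - 8\right) \left(1 - 8\right) = \left(110 + 22\right) \left(0 - 8\right) \left(1 + \left(0 - 8\right)\right) = 132 \left(- 8 \left(1 - 8\right)\right) = 132 \left(\left(-8\right) \left(-7\right)\right) = 132 \cdot 56 = 7392$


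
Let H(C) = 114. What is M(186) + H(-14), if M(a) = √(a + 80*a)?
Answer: 114 + 9*√186 ≈ 236.74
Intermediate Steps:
M(a) = 9*√a (M(a) = √(81*a) = 9*√a)
M(186) + H(-14) = 9*√186 + 114 = 114 + 9*√186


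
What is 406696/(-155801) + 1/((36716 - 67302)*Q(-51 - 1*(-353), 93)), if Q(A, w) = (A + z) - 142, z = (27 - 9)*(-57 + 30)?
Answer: -4055180301255/1553497379836 ≈ -2.6104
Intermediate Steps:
z = -486 (z = 18*(-27) = -486)
Q(A, w) = -628 + A (Q(A, w) = (A - 486) - 142 = (-486 + A) - 142 = -628 + A)
406696/(-155801) + 1/((36716 - 67302)*Q(-51 - 1*(-353), 93)) = 406696/(-155801) + 1/((36716 - 67302)*(-628 + (-51 - 1*(-353)))) = 406696*(-1/155801) + 1/((-30586)*(-628 + (-51 + 353))) = -406696/155801 - 1/(30586*(-628 + 302)) = -406696/155801 - 1/30586/(-326) = -406696/155801 - 1/30586*(-1/326) = -406696/155801 + 1/9971036 = -4055180301255/1553497379836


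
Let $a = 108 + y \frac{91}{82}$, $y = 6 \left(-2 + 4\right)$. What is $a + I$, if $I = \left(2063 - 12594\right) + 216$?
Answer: $- \frac{417941}{41} \approx -10194.0$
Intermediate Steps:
$I = -10315$ ($I = -10531 + 216 = -10315$)
$y = 12$ ($y = 6 \cdot 2 = 12$)
$a = \frac{4974}{41}$ ($a = 108 + 12 \cdot \frac{91}{82} = 108 + \frac{546}{41} = \frac{4974}{41} \approx 121.32$)
$a + I = \frac{4974}{41} - 10315 = - \frac{417941}{41}$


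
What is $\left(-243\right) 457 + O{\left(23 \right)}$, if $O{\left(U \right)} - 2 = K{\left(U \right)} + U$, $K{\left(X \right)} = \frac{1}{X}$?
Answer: $- \frac{2553597}{23} \approx -1.1103 \cdot 10^{5}$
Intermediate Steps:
$O{\left(U \right)} = 2 + U + \frac{1}{U}$ ($O{\left(U \right)} = 2 + \left(\frac{1}{U} + U\right) = 2 + \left(U + \frac{1}{U}\right) = 2 + U + \frac{1}{U}$)
$\left(-243\right) 457 + O{\left(23 \right)} = \left(-243\right) 457 + \left(2 + 23 + \frac{1}{23}\right) = -111051 + \left(2 + 23 + \frac{1}{23}\right) = -111051 + \frac{576}{23} = - \frac{2553597}{23}$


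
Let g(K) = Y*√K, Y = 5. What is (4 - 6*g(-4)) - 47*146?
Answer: -6858 - 60*I ≈ -6858.0 - 60.0*I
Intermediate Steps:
g(K) = 5*√K
(4 - 6*g(-4)) - 47*146 = (4 - 30*√(-4)) - 47*146 = (4 - 30*2*I) - 6862 = (4 - 60*I) - 6862 = -6858 - 60*I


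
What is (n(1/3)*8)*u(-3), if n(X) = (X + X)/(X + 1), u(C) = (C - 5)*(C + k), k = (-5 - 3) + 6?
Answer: 160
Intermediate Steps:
k = -2 (k = -8 + 6 = -2)
u(C) = (-5 + C)*(-2 + C) (u(C) = (C - 5)*(C - 2) = (-5 + C)*(-2 + C))
n(X) = 2*X/(1 + X) (n(X) = (2*X)/(1 + X) = 2*X/(1 + X))
(n(1/3)*8)*u(-3) = ((2/(3*(1 + 1/3)))*8)*(10 + (-3)**2 - 7*(-3)) = ((2*(1/3)/(1 + 1/3))*8)*(10 + 9 + 21) = ((2*(1/3)/(4/3))*8)*40 = ((2*(1/3)*(3/4))*8)*40 = ((1/2)*8)*40 = 4*40 = 160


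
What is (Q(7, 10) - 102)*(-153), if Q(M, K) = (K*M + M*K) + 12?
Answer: -7650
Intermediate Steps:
Q(M, K) = 12 + 2*K*M (Q(M, K) = (K*M + K*M) + 12 = 2*K*M + 12 = 12 + 2*K*M)
(Q(7, 10) - 102)*(-153) = ((12 + 2*10*7) - 102)*(-153) = ((12 + 140) - 102)*(-153) = (152 - 102)*(-153) = 50*(-153) = -7650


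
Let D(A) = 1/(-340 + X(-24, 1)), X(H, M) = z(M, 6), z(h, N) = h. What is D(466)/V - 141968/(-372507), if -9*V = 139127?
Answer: 2231929876289/5856313296957 ≈ 0.38111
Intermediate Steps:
V = -139127/9 (V = -1/9*139127 = -139127/9 ≈ -15459.)
X(H, M) = M
D(A) = -1/339 (D(A) = 1/(-340 + 1) = 1/(-339) = -1/339)
D(466)/V - 141968/(-372507) = -1/(339*(-139127/9)) - 141968/(-372507) = -1/339*(-9/139127) - 141968*(-1/372507) = 3/15721351 + 141968/372507 = 2231929876289/5856313296957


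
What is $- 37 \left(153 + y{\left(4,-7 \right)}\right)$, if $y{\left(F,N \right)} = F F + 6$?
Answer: $-6475$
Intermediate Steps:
$y{\left(F,N \right)} = 6 + F^{2}$ ($y{\left(F,N \right)} = F^{2} + 6 = 6 + F^{2}$)
$- 37 \left(153 + y{\left(4,-7 \right)}\right) = - 37 \left(153 + \left(6 + 4^{2}\right)\right) = - 37 \left(153 + \left(6 + 16\right)\right) = - 37 \left(153 + 22\right) = \left(-37\right) 175 = -6475$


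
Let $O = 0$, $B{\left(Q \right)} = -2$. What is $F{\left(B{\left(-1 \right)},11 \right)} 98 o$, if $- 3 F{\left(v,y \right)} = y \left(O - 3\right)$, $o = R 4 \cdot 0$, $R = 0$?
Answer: $0$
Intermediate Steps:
$o = 0$ ($o = 0 \cdot 4 \cdot 0 = 0 \cdot 0 = 0$)
$F{\left(v,y \right)} = y$ ($F{\left(v,y \right)} = - \frac{y \left(0 - 3\right)}{3} = - \frac{y \left(-3\right)}{3} = - \frac{\left(-3\right) y}{3} = y$)
$F{\left(B{\left(-1 \right)},11 \right)} 98 o = 11 \cdot 98 \cdot 0 = 1078 \cdot 0 = 0$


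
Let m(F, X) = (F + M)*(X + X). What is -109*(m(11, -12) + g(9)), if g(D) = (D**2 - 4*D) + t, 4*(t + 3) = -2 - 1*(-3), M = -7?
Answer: 23435/4 ≈ 5858.8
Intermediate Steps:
m(F, X) = 2*X*(-7 + F) (m(F, X) = (F - 7)*(X + X) = (-7 + F)*(2*X) = 2*X*(-7 + F))
t = -11/4 (t = -3 + (-2 - 1*(-3))/4 = -3 + (-2 + 3)/4 = -3 + (1/4)*1 = -3 + 1/4 = -11/4 ≈ -2.7500)
g(D) = -11/4 + D**2 - 4*D (g(D) = (D**2 - 4*D) - 11/4 = -11/4 + D**2 - 4*D)
-109*(m(11, -12) + g(9)) = -109*(2*(-12)*(-7 + 11) + (-11/4 + 9**2 - 4*9)) = -109*(2*(-12)*4 + (-11/4 + 81 - 36)) = -109*(-96 + 169/4) = -109*(-215/4) = 23435/4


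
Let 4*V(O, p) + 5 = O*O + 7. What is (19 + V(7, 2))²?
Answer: 16129/16 ≈ 1008.1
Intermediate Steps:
V(O, p) = ½ + O²/4 (V(O, p) = -5/4 + (O*O + 7)/4 = -5/4 + (O² + 7)/4 = -5/4 + (7 + O²)/4 = -5/4 + (7/4 + O²/4) = ½ + O²/4)
(19 + V(7, 2))² = (19 + (½ + (¼)*7²))² = (19 + (½ + (¼)*49))² = (19 + (½ + 49/4))² = (19 + 51/4)² = (127/4)² = 16129/16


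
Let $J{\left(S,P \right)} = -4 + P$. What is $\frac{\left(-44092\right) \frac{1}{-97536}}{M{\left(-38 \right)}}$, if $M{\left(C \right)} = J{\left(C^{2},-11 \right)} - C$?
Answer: $\frac{11023}{560832} \approx 0.019655$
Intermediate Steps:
$M{\left(C \right)} = -15 - C$ ($M{\left(C \right)} = \left(-4 - 11\right) - C = -15 - C$)
$\frac{\left(-44092\right) \frac{1}{-97536}}{M{\left(-38 \right)}} = \frac{\left(-44092\right) \frac{1}{-97536}}{-15 - -38} = \frac{\left(-44092\right) \left(- \frac{1}{97536}\right)}{-15 + 38} = \frac{11023}{24384 \cdot 23} = \frac{11023}{24384} \cdot \frac{1}{23} = \frac{11023}{560832}$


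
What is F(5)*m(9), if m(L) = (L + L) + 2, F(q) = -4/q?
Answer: -16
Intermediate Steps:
m(L) = 2 + 2*L (m(L) = 2*L + 2 = 2 + 2*L)
F(5)*m(9) = (-4/5)*(2 + 2*9) = (-4*1/5)*(2 + 18) = -4/5*20 = -16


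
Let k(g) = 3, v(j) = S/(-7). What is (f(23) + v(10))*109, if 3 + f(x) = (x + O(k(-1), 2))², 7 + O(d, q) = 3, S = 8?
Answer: 272282/7 ≈ 38897.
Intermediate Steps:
v(j) = -8/7 (v(j) = 8/(-7) = 8*(-⅐) = -8/7)
O(d, q) = -4 (O(d, q) = -7 + 3 = -4)
f(x) = -3 + (-4 + x)² (f(x) = -3 + (x - 4)² = -3 + (-4 + x)²)
(f(23) + v(10))*109 = ((-3 + (-4 + 23)²) - 8/7)*109 = ((-3 + 19²) - 8/7)*109 = ((-3 + 361) - 8/7)*109 = (358 - 8/7)*109 = (2498/7)*109 = 272282/7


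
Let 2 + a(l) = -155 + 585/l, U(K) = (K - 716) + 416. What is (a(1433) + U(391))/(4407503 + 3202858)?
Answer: -31331/3635215771 ≈ -8.6188e-6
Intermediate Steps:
U(K) = -300 + K (U(K) = (-716 + K) + 416 = -300 + K)
a(l) = -157 + 585/l (a(l) = -2 + (-155 + 585/l) = -157 + 585/l)
(a(1433) + U(391))/(4407503 + 3202858) = ((-157 + 585/1433) + (-300 + 391))/(4407503 + 3202858) = ((-157 + 585*(1/1433)) + 91)/7610361 = ((-157 + 585/1433) + 91)*(1/7610361) = (-224396/1433 + 91)*(1/7610361) = -93993/1433*1/7610361 = -31331/3635215771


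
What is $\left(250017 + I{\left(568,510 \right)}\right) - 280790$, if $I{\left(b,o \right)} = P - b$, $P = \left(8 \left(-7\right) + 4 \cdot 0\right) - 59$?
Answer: $-31456$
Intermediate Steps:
$P = -115$ ($P = \left(-56 + 0\right) - 59 = -56 - 59 = -115$)
$I{\left(b,o \right)} = -115 - b$
$\left(250017 + I{\left(568,510 \right)}\right) - 280790 = \left(250017 - 683\right) - 280790 = 249334 - 280790 = -31456$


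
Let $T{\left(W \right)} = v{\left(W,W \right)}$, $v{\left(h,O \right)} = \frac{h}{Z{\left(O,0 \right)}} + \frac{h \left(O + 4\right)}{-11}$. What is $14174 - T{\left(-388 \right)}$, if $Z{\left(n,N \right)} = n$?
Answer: $\frac{304895}{11} \approx 27718.0$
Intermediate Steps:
$v{\left(h,O \right)} = \frac{h}{O} - \frac{h \left(4 + O\right)}{11}$ ($v{\left(h,O \right)} = \frac{h}{O} + \frac{h \left(O + 4\right)}{-11} = \frac{h}{O} + h \left(4 + O\right) \left(- \frac{1}{11}\right) = \frac{h}{O} - \frac{h \left(4 + O\right)}{11}$)
$T{\left(W \right)} = 1 - \frac{W \left(4 + W\right)}{11}$ ($T{\left(W \right)} = - \frac{W \left(-11 + W \left(4 + W\right)\right)}{11 W} = 1 - \frac{W \left(4 + W\right)}{11}$)
$14174 - T{\left(-388 \right)} = 14174 - \left(1 - - \frac{388 \left(4 - 388\right)}{11}\right) = 14174 - \left(1 - \left(- \frac{388}{11}\right) \left(-384\right)\right) = 14174 - \left(1 - \frac{148992}{11}\right) = 14174 - - \frac{148981}{11} = 14174 + \frac{148981}{11} = \frac{304895}{11}$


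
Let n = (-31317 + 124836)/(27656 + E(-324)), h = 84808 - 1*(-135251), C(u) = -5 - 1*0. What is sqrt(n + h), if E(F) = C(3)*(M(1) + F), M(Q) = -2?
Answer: sqrt(2330132054758)/3254 ≈ 469.11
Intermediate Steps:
C(u) = -5 (C(u) = -5 + 0 = -5)
E(F) = 10 - 5*F (E(F) = -5*(-2 + F) = 10 - 5*F)
h = 220059 (h = 84808 + 135251 = 220059)
n = 10391/3254 (n = (-31317 + 124836)/(27656 + (10 - 5*(-324))) = 93519/(27656 + (10 + 1620)) = 93519/(27656 + 1630) = 93519/29286 = 93519*(1/29286) = 10391/3254 ≈ 3.1933)
sqrt(n + h) = sqrt(10391/3254 + 220059) = sqrt(716082377/3254) = sqrt(2330132054758)/3254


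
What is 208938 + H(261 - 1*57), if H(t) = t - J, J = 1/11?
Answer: 2300561/11 ≈ 2.0914e+5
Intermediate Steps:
J = 1/11 ≈ 0.090909
H(t) = -1/11 + t (H(t) = t - 1*1/11 = t - 1/11 = -1/11 + t)
208938 + H(261 - 1*57) = 208938 + (-1/11 + (261 - 1*57)) = 208938 + (-1/11 + (261 - 57)) = 208938 + (-1/11 + 204) = 208938 + 2243/11 = 2300561/11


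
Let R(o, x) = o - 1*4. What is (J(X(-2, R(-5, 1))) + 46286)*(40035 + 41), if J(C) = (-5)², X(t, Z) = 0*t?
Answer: 1855959636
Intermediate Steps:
R(o, x) = -4 + o (R(o, x) = o - 4 = -4 + o)
X(t, Z) = 0
J(C) = 25
(J(X(-2, R(-5, 1))) + 46286)*(40035 + 41) = (25 + 46286)*(40035 + 41) = 46311*40076 = 1855959636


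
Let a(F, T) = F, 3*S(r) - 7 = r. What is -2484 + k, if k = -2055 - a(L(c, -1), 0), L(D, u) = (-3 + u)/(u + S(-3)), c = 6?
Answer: -4527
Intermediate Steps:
S(r) = 7/3 + r/3
L(D, u) = (-3 + u)/(4/3 + u) (L(D, u) = (-3 + u)/(u + (7/3 + (⅓)*(-3))) = (-3 + u)/(u + (7/3 - 1)) = (-3 + u)/(u + 4/3) = (-3 + u)/(4/3 + u))
k = -2043 (k = -2055 - 3*(-3 - 1)/(4 + 3*(-1)) = -2055 - 3*(-4)/(4 - 3) = -2055 - 3*(-4)/1 = -2055 - 3*(-4) = -2055 - 1*(-12) = -2055 + 12 = -2043)
-2484 + k = -2484 - 2043 = -4527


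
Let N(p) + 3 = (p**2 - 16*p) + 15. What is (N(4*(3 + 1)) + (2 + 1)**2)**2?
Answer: 441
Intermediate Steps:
N(p) = 12 + p**2 - 16*p (N(p) = -3 + ((p**2 - 16*p) + 15) = -3 + (15 + p**2 - 16*p) = 12 + p**2 - 16*p)
(N(4*(3 + 1)) + (2 + 1)**2)**2 = ((12 + (4*(3 + 1))**2 - 64*(3 + 1)) + (2 + 1)**2)**2 = ((12 + (4*4)**2 - 64*4) + 3**2)**2 = ((12 + 16**2 - 16*16) + 9)**2 = ((12 + 256 - 256) + 9)**2 = (12 + 9)**2 = 21**2 = 441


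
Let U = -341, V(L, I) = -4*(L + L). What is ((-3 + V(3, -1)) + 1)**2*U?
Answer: -230516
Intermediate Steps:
V(L, I) = -8*L
((-3 + V(3, -1)) + 1)**2*U = ((-3 - 8*3) + 1)**2*(-341) = ((-3 - 24) + 1)**2*(-341) = (-27 + 1)**2*(-341) = (-26)**2*(-341) = 676*(-341) = -230516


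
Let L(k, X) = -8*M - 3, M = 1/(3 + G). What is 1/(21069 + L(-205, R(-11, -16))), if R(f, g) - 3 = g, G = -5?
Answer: 1/21070 ≈ 4.7461e-5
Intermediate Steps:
R(f, g) = 3 + g
M = -1/2 (M = 1/(3 - 5) = 1/(-2) = -1/2 ≈ -0.50000)
L(k, X) = 1 (L(k, X) = -8*(-1/2) - 3 = 4 - 3 = 1)
1/(21069 + L(-205, R(-11, -16))) = 1/(21069 + 1) = 1/21070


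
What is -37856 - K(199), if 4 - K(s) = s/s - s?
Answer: -38058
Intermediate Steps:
K(s) = 3 + s (K(s) = 4 - (s/s - s) = 4 - (1 - s) = 4 + (-1 + s) = 3 + s)
-37856 - K(199) = -37856 - (3 + 199) = -37856 - 1*202 = -37856 - 202 = -38058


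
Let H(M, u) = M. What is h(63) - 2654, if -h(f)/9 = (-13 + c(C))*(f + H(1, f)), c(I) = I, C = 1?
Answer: 4258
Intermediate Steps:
h(f) = 108 + 108*f (h(f) = -9*(-13 + 1)*(f + 1) = -(-108)*(1 + f) = -9*(-12 - 12*f) = 108 + 108*f)
h(63) - 2654 = (108 + 108*63) - 2654 = (108 + 6804) - 2654 = 6912 - 2654 = 4258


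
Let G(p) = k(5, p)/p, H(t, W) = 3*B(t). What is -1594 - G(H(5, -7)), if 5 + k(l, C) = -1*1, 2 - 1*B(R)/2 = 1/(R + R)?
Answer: -30276/19 ≈ -1593.5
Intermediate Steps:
B(R) = 4 - 1/R (B(R) = 4 - 2/(R + R) = 4 - 2*1/(2*R) = 4 - 1/R)
k(l, C) = -6 (k(l, C) = -5 - 1*1 = -5 - 1 = -6)
H(t, W) = 12 - 3/t (H(t, W) = 3*(4 - 1/t) = 12 - 3/t)
G(p) = -6/p
-1594 - G(H(5, -7)) = -1594 - (-6)/(12 - 3/5) = -1594 - (-6)/(12 - 3*⅕) = -1594 - (-6)/(12 - ⅗) = -1594 - (-6)/57/5 = -1594 - (-6)*5/57 = -1594 - 1*(-10/19) = -1594 + 10/19 = -30276/19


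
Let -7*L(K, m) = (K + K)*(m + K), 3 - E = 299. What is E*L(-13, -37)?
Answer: 384800/7 ≈ 54971.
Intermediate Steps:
E = -296 (E = 3 - 1*299 = 3 - 299 = -296)
L(K, m) = -2*K*(K + m)/7 (L(K, m) = -(K + K)*(m + K)/7 = -2*K*(K + m)/7)
E*L(-13, -37) = -(-592)*(-13)*(-13 - 37)/7 = -(-592)*(-13)*(-50)/7 = -296*(-1300/7) = 384800/7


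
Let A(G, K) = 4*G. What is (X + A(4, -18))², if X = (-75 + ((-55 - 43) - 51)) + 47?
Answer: 25921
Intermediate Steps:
X = -177 (X = (-75 + (-98 - 51)) + 47 = (-75 - 149) + 47 = -224 + 47 = -177)
(X + A(4, -18))² = (-177 + 4*4)² = (-177 + 16)² = (-161)² = 25921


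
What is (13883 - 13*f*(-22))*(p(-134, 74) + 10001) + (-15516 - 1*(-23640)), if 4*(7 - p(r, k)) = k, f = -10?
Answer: 220244765/2 ≈ 1.1012e+8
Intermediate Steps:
p(r, k) = 7 - k/4
(13883 - 13*f*(-22))*(p(-134, 74) + 10001) + (-15516 - 1*(-23640)) = (13883 - 13*(-10)*(-22))*((7 - ¼*74) + 10001) + (-15516 - 1*(-23640)) = (13883 + 130*(-22))*((7 - 37/2) + 10001) + (-15516 + 23640) = (13883 - 2860)*(-23/2 + 10001) + 8124 = 11023*(19979/2) + 8124 = 220228517/2 + 8124 = 220244765/2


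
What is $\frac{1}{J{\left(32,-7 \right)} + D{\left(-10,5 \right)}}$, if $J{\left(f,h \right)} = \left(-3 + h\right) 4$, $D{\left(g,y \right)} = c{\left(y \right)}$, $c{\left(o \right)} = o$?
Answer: $- \frac{1}{35} \approx -0.028571$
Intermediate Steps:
$D{\left(g,y \right)} = y$
$J{\left(f,h \right)} = -12 + 4 h$
$\frac{1}{J{\left(32,-7 \right)} + D{\left(-10,5 \right)}} = \frac{1}{\left(-12 + 4 \left(-7\right)\right) + 5} = \frac{1}{\left(-12 - 28\right) + 5} = \frac{1}{-40 + 5} = \frac{1}{-35} = - \frac{1}{35}$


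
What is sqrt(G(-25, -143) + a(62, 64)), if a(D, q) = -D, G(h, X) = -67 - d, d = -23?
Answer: I*sqrt(106) ≈ 10.296*I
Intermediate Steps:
G(h, X) = -44 (G(h, X) = -67 - 1*(-23) = -67 + 23 = -44)
sqrt(G(-25, -143) + a(62, 64)) = sqrt(-44 - 1*62) = sqrt(-44 - 62) = sqrt(-106) = I*sqrt(106)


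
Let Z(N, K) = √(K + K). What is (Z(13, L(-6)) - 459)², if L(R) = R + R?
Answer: 210657 - 1836*I*√6 ≈ 2.1066e+5 - 4497.3*I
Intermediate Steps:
L(R) = 2*R
Z(N, K) = √2*√K (Z(N, K) = √(2*K) = √2*√K)
(Z(13, L(-6)) - 459)² = (√2*√(2*(-6)) - 459)² = (√2*√(-12) - 459)² = (√2*(2*I*√3) - 459)² = (2*I*√6 - 459)² = (-459 + 2*I*√6)²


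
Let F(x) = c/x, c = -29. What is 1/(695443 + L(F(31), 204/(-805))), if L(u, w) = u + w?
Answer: 24955/17354750396 ≈ 1.4379e-6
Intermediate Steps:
F(x) = -29/x
1/(695443 + L(F(31), 204/(-805))) = 1/(695443 + (-29/31 + 204/(-805))) = 1/(695443 + (-29*1/31 + 204*(-1/805))) = 1/(695443 + (-29/31 - 204/805)) = 1/(695443 - 29669/24955) = 1/(17354750396/24955) = 24955/17354750396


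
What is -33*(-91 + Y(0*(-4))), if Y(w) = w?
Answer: 3003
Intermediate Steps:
-33*(-91 + Y(0*(-4))) = -33*(-91 + 0*(-4)) = -33*(-91 + 0) = -33*(-91) = 3003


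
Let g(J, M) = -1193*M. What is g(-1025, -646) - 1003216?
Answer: -232538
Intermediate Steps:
g(-1025, -646) - 1003216 = -1193*(-646) - 1003216 = 770678 - 1003216 = -232538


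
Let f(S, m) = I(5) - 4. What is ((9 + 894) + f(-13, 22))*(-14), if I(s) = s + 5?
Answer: -12726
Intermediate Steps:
I(s) = 5 + s
f(S, m) = 6 (f(S, m) = (5 + 5) - 4 = 10 - 4 = 6)
((9 + 894) + f(-13, 22))*(-14) = ((9 + 894) + 6)*(-14) = (903 + 6)*(-14) = 909*(-14) = -12726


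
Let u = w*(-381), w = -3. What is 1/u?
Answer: 1/1143 ≈ 0.00087489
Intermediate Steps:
u = 1143 (u = -3*(-381) = 1143)
1/u = 1/1143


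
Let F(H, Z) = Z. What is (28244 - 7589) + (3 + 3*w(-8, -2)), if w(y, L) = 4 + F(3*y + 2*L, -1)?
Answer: 20667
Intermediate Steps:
w(y, L) = 3 (w(y, L) = 4 - 1 = 3)
(28244 - 7589) + (3 + 3*w(-8, -2)) = (28244 - 7589) + (3 + 3*3) = 20655 + (3 + 9) = 20655 + 12 = 20667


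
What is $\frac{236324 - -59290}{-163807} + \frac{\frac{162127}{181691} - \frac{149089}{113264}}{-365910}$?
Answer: $- \frac{741998544146419305721}{411159936807184580960} \approx -1.8046$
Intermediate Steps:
$\frac{236324 - -59290}{-163807} + \frac{\frac{162127}{181691} - \frac{149089}{113264}}{-365910} = \left(236324 + 59290\right) \left(- \frac{1}{163807}\right) + \left(162127 \cdot \frac{1}{181691} - \frac{149089}{113264}\right) \left(- \frac{1}{365910}\right) = 295614 \left(- \frac{1}{163807}\right) + \left(\frac{162127}{181691} - \frac{149089}{113264}\right) \left(- \frac{1}{365910}\right) = - \frac{295614}{163807} - - \frac{2908325657}{2510026658245280} = - \frac{295614}{163807} + \frac{2908325657}{2510026658245280} = - \frac{741998544146419305721}{411159936807184580960}$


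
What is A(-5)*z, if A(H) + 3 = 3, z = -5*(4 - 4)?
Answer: 0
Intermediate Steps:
z = 0 (z = -5*0 = 0)
A(H) = 0 (A(H) = -3 + 3 = 0)
A(-5)*z = 0*0 = 0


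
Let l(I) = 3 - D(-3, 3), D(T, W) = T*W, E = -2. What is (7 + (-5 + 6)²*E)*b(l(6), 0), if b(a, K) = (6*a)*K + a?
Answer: 60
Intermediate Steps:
l(I) = 12 (l(I) = 3 - (-3)*3 = 3 - 1*(-9) = 3 + 9 = 12)
b(a, K) = a + 6*K*a (b(a, K) = 6*K*a + a = a + 6*K*a)
(7 + (-5 + 6)²*E)*b(l(6), 0) = (7 + (-5 + 6)²*(-2))*(12*(1 + 6*0)) = (7 + 1²*(-2))*(12*(1 + 0)) = (7 + 1*(-2))*(12*1) = (7 - 2)*12 = 5*12 = 60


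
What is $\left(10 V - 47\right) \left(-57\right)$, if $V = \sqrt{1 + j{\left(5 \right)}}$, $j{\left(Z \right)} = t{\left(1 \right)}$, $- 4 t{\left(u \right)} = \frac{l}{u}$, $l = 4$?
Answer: $2679$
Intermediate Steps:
$t{\left(u \right)} = - \frac{1}{u}$ ($t{\left(u \right)} = - \frac{4 \frac{1}{u}}{4} = - \frac{1}{u}$)
$j{\left(Z \right)} = -1$ ($j{\left(Z \right)} = - 1^{-1} = \left(-1\right) 1 = -1$)
$V = 0$ ($V = \sqrt{1 - 1} = \sqrt{0} = 0$)
$\left(10 V - 47\right) \left(-57\right) = \left(10 \cdot 0 - 47\right) \left(-57\right) = \left(0 - 47\right) \left(-57\right) = \left(-47\right) \left(-57\right) = 2679$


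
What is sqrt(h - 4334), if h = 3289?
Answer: I*sqrt(1045) ≈ 32.326*I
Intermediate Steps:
sqrt(h - 4334) = sqrt(3289 - 4334) = sqrt(-1045) = I*sqrt(1045)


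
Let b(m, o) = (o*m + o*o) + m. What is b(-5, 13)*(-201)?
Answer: -19899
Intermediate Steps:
b(m, o) = m + o**2 + m*o (b(m, o) = (m*o + o**2) + m = (o**2 + m*o) + m = m + o**2 + m*o)
b(-5, 13)*(-201) = (-5 + 13**2 - 5*13)*(-201) = (-5 + 169 - 65)*(-201) = 99*(-201) = -19899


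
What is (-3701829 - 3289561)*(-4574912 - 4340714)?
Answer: 62332618460140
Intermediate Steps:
(-3701829 - 3289561)*(-4574912 - 4340714) = -6991390*(-8915626) = 62332618460140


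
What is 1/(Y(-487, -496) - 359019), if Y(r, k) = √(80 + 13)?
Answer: -119673/42964880756 - √93/128894642268 ≈ -2.7854e-6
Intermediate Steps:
Y(r, k) = √93
1/(Y(-487, -496) - 359019) = 1/(√93 - 359019) = 1/(-359019 + √93)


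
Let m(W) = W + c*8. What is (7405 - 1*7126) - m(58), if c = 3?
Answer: 197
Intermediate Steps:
m(W) = 24 + W (m(W) = W + 3*8 = W + 24 = 24 + W)
(7405 - 1*7126) - m(58) = (7405 - 1*7126) - (24 + 58) = (7405 - 7126) - 1*82 = 279 - 82 = 197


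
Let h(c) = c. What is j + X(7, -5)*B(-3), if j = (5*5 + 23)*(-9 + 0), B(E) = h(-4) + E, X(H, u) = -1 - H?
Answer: -376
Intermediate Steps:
B(E) = -4 + E
j = -432 (j = (25 + 23)*(-9) = 48*(-9) = -432)
j + X(7, -5)*B(-3) = -432 + (-1 - 1*7)*(-4 - 3) = -432 + (-1 - 7)*(-7) = -432 - 8*(-7) = -432 + 56 = -376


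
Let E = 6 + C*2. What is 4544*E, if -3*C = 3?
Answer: 18176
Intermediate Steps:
C = -1 (C = -1/3*3 = -1)
E = 4 (E = 6 - 1*2 = 6 - 2 = 4)
4544*E = 4544*4 = 18176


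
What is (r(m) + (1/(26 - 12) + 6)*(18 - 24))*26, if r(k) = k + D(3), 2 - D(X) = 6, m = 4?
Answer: -6630/7 ≈ -947.14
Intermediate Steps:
D(X) = -4 (D(X) = 2 - 1*6 = 2 - 6 = -4)
r(k) = -4 + k (r(k) = k - 4 = -4 + k)
(r(m) + (1/(26 - 12) + 6)*(18 - 24))*26 = ((-4 + 4) + (1/(26 - 12) + 6)*(18 - 24))*26 = (0 + (1/14 + 6)*(-6))*26 = (0 + (85/14)*(-6))*26 = (0 - 255/7)*26 = -255/7*26 = -6630/7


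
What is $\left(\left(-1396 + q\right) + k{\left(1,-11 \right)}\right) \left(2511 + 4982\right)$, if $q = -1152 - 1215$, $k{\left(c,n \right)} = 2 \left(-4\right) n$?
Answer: $-27536775$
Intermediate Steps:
$k{\left(c,n \right)} = - 8 n$
$q = -2367$
$\left(\left(-1396 + q\right) + k{\left(1,-11 \right)}\right) \left(2511 + 4982\right) = \left(\left(-1396 - 2367\right) - -88\right) \left(2511 + 4982\right) = \left(-3763 + 88\right) 7493 = \left(-3675\right) 7493 = -27536775$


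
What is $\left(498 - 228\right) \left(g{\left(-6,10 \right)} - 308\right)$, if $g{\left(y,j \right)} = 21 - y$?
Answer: $-75870$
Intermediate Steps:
$\left(498 - 228\right) \left(g{\left(-6,10 \right)} - 308\right) = \left(498 - 228\right) \left(\left(21 - -6\right) - 308\right) = 270 \left(\left(21 + 6\right) - 308\right) = 270 \left(27 - 308\right) = 270 \left(-281\right) = -75870$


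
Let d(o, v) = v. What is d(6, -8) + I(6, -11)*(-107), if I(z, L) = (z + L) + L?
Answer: 1704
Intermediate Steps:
I(z, L) = z + 2*L (I(z, L) = (L + z) + L = z + 2*L)
d(6, -8) + I(6, -11)*(-107) = -8 + (6 + 2*(-11))*(-107) = -8 + (6 - 22)*(-107) = -8 - 16*(-107) = -8 + 1712 = 1704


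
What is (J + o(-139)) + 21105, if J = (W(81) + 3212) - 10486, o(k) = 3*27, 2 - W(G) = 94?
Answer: 13820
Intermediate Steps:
W(G) = -92 (W(G) = 2 - 1*94 = 2 - 94 = -92)
o(k) = 81
J = -7366 (J = (-92 + 3212) - 10486 = 3120 - 10486 = -7366)
(J + o(-139)) + 21105 = (-7366 + 81) + 21105 = -7285 + 21105 = 13820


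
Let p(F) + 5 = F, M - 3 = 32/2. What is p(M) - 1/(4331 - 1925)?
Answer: 33683/2406 ≈ 14.000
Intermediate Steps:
M = 19 (M = 3 + 32/2 = 3 + 32*(½) = 3 + 16 = 19)
p(F) = -5 + F
p(M) - 1/(4331 - 1925) = (-5 + 19) - 1/(4331 - 1925) = 14 - 1/2406 = 33683/2406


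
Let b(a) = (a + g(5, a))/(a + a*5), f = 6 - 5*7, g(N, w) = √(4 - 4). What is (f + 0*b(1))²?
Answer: 841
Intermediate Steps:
g(N, w) = 0 (g(N, w) = √0 = 0)
f = -29 (f = 6 - 35 = -29)
b(a) = ⅙ (b(a) = (a + 0)/(a + a*5) = a/(a + 5*a) = a/((6*a)) = a*(1/(6*a)) = ⅙)
(f + 0*b(1))² = (-29 + 0*(⅙))² = (-29 + 0)² = (-29)² = 841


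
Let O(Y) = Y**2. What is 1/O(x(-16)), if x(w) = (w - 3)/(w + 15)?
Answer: 1/361 ≈ 0.0027701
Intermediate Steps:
x(w) = (-3 + w)/(15 + w)
1/O(x(-16)) = 1/(((-3 - 16)/(15 - 16))**2) = 1/((-19/(-1))**2) = 1/((-1*(-19))**2) = 1/(19**2) = 1/361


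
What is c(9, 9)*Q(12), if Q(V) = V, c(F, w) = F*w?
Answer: 972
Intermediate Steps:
c(9, 9)*Q(12) = (9*9)*12 = 81*12 = 972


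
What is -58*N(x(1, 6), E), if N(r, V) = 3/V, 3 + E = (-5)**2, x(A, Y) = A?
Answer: -87/11 ≈ -7.9091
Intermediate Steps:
E = 22 (E = -3 + (-5)**2 = -3 + 25 = 22)
-58*N(x(1, 6), E) = -174/22 = -58*3/22 = -87/11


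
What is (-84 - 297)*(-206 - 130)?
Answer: 128016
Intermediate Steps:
(-84 - 297)*(-206 - 130) = -381*(-336) = 128016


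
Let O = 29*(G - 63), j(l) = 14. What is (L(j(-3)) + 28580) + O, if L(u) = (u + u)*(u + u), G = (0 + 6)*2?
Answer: 27885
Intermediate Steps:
G = 12 (G = 6*2 = 12)
L(u) = 4*u² (L(u) = (2*u)*(2*u) = 4*u²)
O = -1479 (O = 29*(12 - 63) = 29*(-51) = -1479)
(L(j(-3)) + 28580) + O = (4*14² + 28580) - 1479 = (4*196 + 28580) - 1479 = (784 + 28580) - 1479 = 29364 - 1479 = 27885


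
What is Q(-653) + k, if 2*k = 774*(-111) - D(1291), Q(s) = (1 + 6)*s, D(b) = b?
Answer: -96347/2 ≈ -48174.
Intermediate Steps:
Q(s) = 7*s
k = -87205/2 (k = (774*(-111) - 1*1291)/2 = (-85914 - 1291)/2 = (1/2)*(-87205) = -87205/2 ≈ -43603.)
Q(-653) + k = 7*(-653) - 87205/2 = -4571 - 87205/2 = -96347/2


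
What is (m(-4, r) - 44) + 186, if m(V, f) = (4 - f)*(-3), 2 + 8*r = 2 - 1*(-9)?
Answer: 1067/8 ≈ 133.38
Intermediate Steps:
r = 9/8 (r = -¼ + (2 - 1*(-9))/8 = -¼ + (2 + 9)/8 = -¼ + (⅛)*11 = -¼ + 11/8 = 9/8 ≈ 1.1250)
m(V, f) = -12 + 3*f
(m(-4, r) - 44) + 186 = ((-12 + 3*(9/8)) - 44) + 186 = ((-12 + 27/8) - 44) + 186 = (-69/8 - 44) + 186 = -421/8 + 186 = 1067/8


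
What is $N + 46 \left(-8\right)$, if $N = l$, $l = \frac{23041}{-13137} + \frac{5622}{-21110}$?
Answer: $- \frac{51307386742}{138661035} \approx -370.02$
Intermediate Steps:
$l = - \frac{280125862}{138661035}$ ($l = 23041 \left(- \frac{1}{13137}\right) + 5622 \left(- \frac{1}{21110}\right) = - \frac{23041}{13137} - \frac{2811}{10555} = - \frac{280125862}{138661035} \approx -2.0202$)
$N = - \frac{280125862}{138661035} \approx -2.0202$
$N + 46 \left(-8\right) = - \frac{280125862}{138661035} + 46 \left(-8\right) = - \frac{280125862}{138661035} - 368 = - \frac{51307386742}{138661035}$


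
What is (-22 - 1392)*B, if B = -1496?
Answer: 2115344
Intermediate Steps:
(-22 - 1392)*B = (-22 - 1392)*(-1496) = -1414*(-1496) = 2115344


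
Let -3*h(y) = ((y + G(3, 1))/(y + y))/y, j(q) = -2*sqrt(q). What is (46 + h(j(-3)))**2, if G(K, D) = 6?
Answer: (1659 - I*sqrt(3))**2/1296 ≈ 2123.7 - 4.4344*I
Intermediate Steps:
h(y) = -(6 + y)/(6*y**2) (h(y) = -(y + 6)/(y + y)/(3*y) = -(6 + y)/((2*y))/(3*y) = -(6 + y)*(1/(2*y))/(3*y) = -(6 + y)/(2*y)/(3*y) = -(6 + y)/(6*y**2))
(46 + h(j(-3)))**2 = (46 + (-6 - (-2)*sqrt(-3))/(6*(-2*I*sqrt(3))**2))**2 = (46 + (-6 - (-2)*I*sqrt(3))/(6*(-2*I*sqrt(3))**2))**2 = (46 + (1/6)*(-1/12)*(-6 + 2*I*sqrt(3)))**2 = (46 + (1/12 - I*sqrt(3)/36))**2 = (553/12 - I*sqrt(3)/36)**2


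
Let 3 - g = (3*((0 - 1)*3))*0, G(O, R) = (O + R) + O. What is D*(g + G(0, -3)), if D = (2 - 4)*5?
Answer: 0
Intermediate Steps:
D = -10 (D = -2*5 = -10)
G(O, R) = R + 2*O
g = 3 (g = 3 - 3*((0 - 1)*3)*0 = 3 - 3*(-1*3)*0 = 3 - 3*(-3)*0 = 3 - (-9)*0 = 3 - 1*0 = 3 + 0 = 3)
D*(g + G(0, -3)) = -10*(3 + (-3 + 2*0)) = -10*(3 + (-3 + 0)) = -10*(3 - 3) = -10*0 = 0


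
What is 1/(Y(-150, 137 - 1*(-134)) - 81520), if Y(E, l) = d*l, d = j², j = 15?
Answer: -1/20545 ≈ -4.8674e-5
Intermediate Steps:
d = 225 (d = 15² = 225)
Y(E, l) = 225*l
1/(Y(-150, 137 - 1*(-134)) - 81520) = 1/(225*(137 - 1*(-134)) - 81520) = 1/(225*(137 + 134) - 81520) = 1/(225*271 - 81520) = 1/(60975 - 81520) = 1/(-20545) = -1/20545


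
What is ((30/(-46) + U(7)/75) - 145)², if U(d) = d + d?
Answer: 62964861184/2975625 ≈ 21160.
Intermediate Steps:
U(d) = 2*d
((30/(-46) + U(7)/75) - 145)² = ((30/(-46) + (2*7)/75) - 145)² = ((30*(-1/46) + 14*(1/75)) - 145)² = ((-15/23 + 14/75) - 145)² = (-803/1725 - 145)² = (-250928/1725)² = 62964861184/2975625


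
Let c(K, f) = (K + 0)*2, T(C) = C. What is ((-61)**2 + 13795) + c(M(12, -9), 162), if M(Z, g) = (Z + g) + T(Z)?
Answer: 17546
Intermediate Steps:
M(Z, g) = g + 2*Z (M(Z, g) = (Z + g) + Z = g + 2*Z)
c(K, f) = 2*K (c(K, f) = K*2 = 2*K)
((-61)**2 + 13795) + c(M(12, -9), 162) = ((-61)**2 + 13795) + 2*(-9 + 2*12) = (3721 + 13795) + 2*(-9 + 24) = 17516 + 2*15 = 17516 + 30 = 17546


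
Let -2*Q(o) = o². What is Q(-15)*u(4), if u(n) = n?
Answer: -450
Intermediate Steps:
Q(o) = -o²/2
Q(-15)*u(4) = -½*(-15)²*4 = -½*225*4 = -225/2*4 = -450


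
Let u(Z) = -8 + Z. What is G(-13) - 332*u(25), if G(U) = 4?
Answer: -5640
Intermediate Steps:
G(-13) - 332*u(25) = 4 - 332*(-8 + 25) = 4 - 332*17 = 4 - 5644 = -5640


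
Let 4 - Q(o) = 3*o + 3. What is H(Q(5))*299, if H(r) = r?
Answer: -4186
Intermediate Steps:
Q(o) = 1 - 3*o (Q(o) = 4 - (3*o + 3) = 4 - (3 + 3*o) = 4 + (-3 - 3*o) = 1 - 3*o)
H(Q(5))*299 = (1 - 3*5)*299 = (1 - 15)*299 = -14*299 = -4186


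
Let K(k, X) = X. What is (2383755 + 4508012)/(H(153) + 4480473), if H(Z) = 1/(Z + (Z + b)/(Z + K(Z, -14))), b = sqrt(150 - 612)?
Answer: 14167519584799855198302/9210582578982084099199 + 957955613*I*sqrt(462)/9210582578982084099199 ≈ 1.5382 + 2.2355e-12*I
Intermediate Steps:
b = I*sqrt(462) (b = sqrt(-462) = I*sqrt(462) ≈ 21.494*I)
H(Z) = 1/(Z + (Z + I*sqrt(462))/(-14 + Z)) (H(Z) = 1/(Z + (Z + I*sqrt(462))/(Z - 14)) = 1/(Z + (Z + I*sqrt(462))/(-14 + Z)))
(2383755 + 4508012)/(H(153) + 4480473) = (2383755 + 4508012)/((-14 + 153)/(153**2 - 13*153 + I*sqrt(462)) + 4480473) = 6891767/(139/(23409 - 1989 + I*sqrt(462)) + 4480473) = 6891767/(139/(21420 + I*sqrt(462)) + 4480473) = 6891767/(4480473 + 139/(21420 + I*sqrt(462)))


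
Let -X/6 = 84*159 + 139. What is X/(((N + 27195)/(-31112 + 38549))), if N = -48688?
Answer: 602173890/21493 ≈ 28017.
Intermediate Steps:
X = -80970 (X = -6*(84*159 + 139) = -6*(13356 + 139) = -6*13495 = -80970)
X/(((N + 27195)/(-31112 + 38549))) = -80970*(-31112 + 38549)/(-48688 + 27195) = -80970/((-21493/7437)) = -80970/((-21493*1/7437)) = -80970/(-21493/7437) = -80970*(-7437/21493) = 602173890/21493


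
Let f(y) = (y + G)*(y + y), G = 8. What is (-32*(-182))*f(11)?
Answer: 2434432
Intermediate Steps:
f(y) = 2*y*(8 + y) (f(y) = (y + 8)*(y + y) = (8 + y)*(2*y) = 2*y*(8 + y))
(-32*(-182))*f(11) = (-32*(-182))*(2*11*(8 + 11)) = 5824*(2*11*19) = 5824*418 = 2434432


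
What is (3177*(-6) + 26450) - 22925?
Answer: -15537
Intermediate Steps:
(3177*(-6) + 26450) - 22925 = (-19062 + 26450) - 22925 = 7388 - 22925 = -15537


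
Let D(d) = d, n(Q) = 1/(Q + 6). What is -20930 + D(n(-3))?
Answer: -62789/3 ≈ -20930.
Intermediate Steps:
n(Q) = 1/(6 + Q)
-20930 + D(n(-3)) = -20930 + 1/(6 - 3) = -20930 + 1/3 = -62789/3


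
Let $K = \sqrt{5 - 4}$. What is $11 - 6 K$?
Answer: $5$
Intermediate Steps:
$K = 1$ ($K = \sqrt{1} = 1$)
$11 - 6 K = 11 - 6 = 5$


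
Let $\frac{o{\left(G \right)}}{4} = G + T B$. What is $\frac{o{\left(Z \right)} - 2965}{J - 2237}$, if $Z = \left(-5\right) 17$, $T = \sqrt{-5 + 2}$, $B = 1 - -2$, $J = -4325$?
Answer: $\frac{3305}{6562} - \frac{6 i \sqrt{3}}{3281} \approx 0.50366 - 0.0031674 i$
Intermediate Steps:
$B = 3$ ($B = 1 + 2 = 3$)
$T = i \sqrt{3}$ ($T = \sqrt{-3} = i \sqrt{3} \approx 1.732 i$)
$Z = -85$
$o{\left(G \right)} = 4 G + 12 i \sqrt{3}$ ($o{\left(G \right)} = 4 \left(G + i \sqrt{3} \cdot 3\right) = 4 \left(G + 3 i \sqrt{3}\right) = 4 G + 12 i \sqrt{3}$)
$\frac{o{\left(Z \right)} - 2965}{J - 2237} = \frac{\left(4 \left(-85\right) + 12 i \sqrt{3}\right) - 2965}{-4325 - 2237} = \frac{\left(-340 + 12 i \sqrt{3}\right) - 2965}{-6562} = \left(-3305 + 12 i \sqrt{3}\right) \left(- \frac{1}{6562}\right) = \frac{3305}{6562} - \frac{6 i \sqrt{3}}{3281}$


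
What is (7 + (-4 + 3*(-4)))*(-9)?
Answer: 81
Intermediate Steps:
(7 + (-4 + 3*(-4)))*(-9) = (7 + (-4 - 12))*(-9) = (7 - 16)*(-9) = -9*(-9) = 81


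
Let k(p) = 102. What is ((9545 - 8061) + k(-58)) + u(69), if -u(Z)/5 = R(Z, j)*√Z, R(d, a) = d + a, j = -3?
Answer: 1586 - 330*√69 ≈ -1155.2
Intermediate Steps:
R(d, a) = a + d
u(Z) = -5*√Z*(-3 + Z) (u(Z) = -5*(-3 + Z)*√Z = -5*√Z*(-3 + Z))
((9545 - 8061) + k(-58)) + u(69) = ((9545 - 8061) + 102) + 5*√69*(3 - 1*69) = (1484 + 102) + 5*√69*(3 - 69) = 1586 + 5*√69*(-66) = 1586 - 330*√69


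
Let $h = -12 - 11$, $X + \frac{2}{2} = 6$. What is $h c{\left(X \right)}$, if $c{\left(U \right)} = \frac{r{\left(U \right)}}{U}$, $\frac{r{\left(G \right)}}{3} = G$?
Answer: $-69$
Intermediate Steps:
$X = 5$ ($X = -1 + 6 = 5$)
$r{\left(G \right)} = 3 G$
$h = -23$ ($h = -12 - 11 = -23$)
$c{\left(U \right)} = 3$ ($c{\left(U \right)} = \frac{3 U}{U} = 3$)
$h c{\left(X \right)} = \left(-23\right) 3 = -69$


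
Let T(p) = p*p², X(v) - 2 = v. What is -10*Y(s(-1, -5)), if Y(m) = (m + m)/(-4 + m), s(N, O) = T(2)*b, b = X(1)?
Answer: -24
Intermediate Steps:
X(v) = 2 + v
b = 3 (b = 2 + 1 = 3)
T(p) = p³
s(N, O) = 24 (s(N, O) = 2³*3 = 8*3 = 24)
Y(m) = 2*m/(-4 + m) (Y(m) = (2*m)/(-4 + m) = 2*m/(-4 + m))
-10*Y(s(-1, -5)) = -20*24/(-4 + 24) = -20*24/20 = -10*12/5 = -24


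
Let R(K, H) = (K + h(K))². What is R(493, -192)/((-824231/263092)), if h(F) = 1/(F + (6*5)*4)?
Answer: -24028424959637200/309720458639 ≈ -77581.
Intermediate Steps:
h(F) = 1/(120 + F) (h(F) = 1/(F + 30*4) = 1/(F + 120) = 1/(120 + F))
R(K, H) = (K + 1/(120 + K))²
R(493, -192)/((-824231/263092)) = (493 + 1/(120 + 493))²/((-824231/263092)) = (493 + 1/613)²/((-824231*1/263092)) = (493 + 1/613)²/(-824231/263092) = (302210/613)²*(-263092/824231) = (91330884100/375769)*(-263092/824231) = -24028424959637200/309720458639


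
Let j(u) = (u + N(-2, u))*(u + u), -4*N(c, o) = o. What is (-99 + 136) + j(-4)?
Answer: 61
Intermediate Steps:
N(c, o) = -o/4
j(u) = 3*u²/2 (j(u) = (u - u/4)*(u + u) = (3*u/4)*(2*u) = 3*u²/2)
(-99 + 136) + j(-4) = (-99 + 136) + (3/2)*(-4)² = 37 + (3/2)*16 = 37 + 24 = 61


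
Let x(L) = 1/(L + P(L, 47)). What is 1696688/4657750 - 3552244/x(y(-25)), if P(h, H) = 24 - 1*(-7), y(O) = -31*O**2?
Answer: 160027732557800344/2328875 ≈ 6.8715e+10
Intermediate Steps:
P(h, H) = 31 (P(h, H) = 24 + 7 = 31)
x(L) = 1/(31 + L) (x(L) = 1/(L + 31) = 1/(31 + L))
1696688/4657750 - 3552244/x(y(-25)) = 1696688/4657750 - 3552244/(1/(31 - 31*(-25)**2)) = 1696688*(1/4657750) - 3552244/(1/(31 - 31*625)) = 848344/2328875 - 3552244/(1/(31 - 19375)) = 848344/2328875 - 3552244/(1/(-19344)) = 848344/2328875 - 3552244/(-1/19344) = 848344/2328875 - 3552244*(-19344) = 848344/2328875 + 68714607936 = 160027732557800344/2328875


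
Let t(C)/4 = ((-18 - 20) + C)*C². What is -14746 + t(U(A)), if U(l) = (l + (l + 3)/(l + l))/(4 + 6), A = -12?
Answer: -1914585317/128000 ≈ -14958.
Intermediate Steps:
U(l) = l/10 + (3 + l)/(20*l) (U(l) = (l + (3 + l)/((2*l)))/10 = (l + (3 + l)*(1/(2*l)))*(⅒) = (l + (3 + l)/(2*l))*(⅒) = l/10 + (3 + l)/(20*l))
t(C) = 4*C²*(-38 + C) (t(C) = 4*(((-18 - 20) + C)*C²) = 4*((-38 + C)*C²) = 4*(C²*(-38 + C)) = 4*C²*(-38 + C))
-14746 + t(U(A)) = -14746 + 4*((1/20)*(3 - 12*(1 + 2*(-12)))/(-12))²*(-38 + (1/20)*(3 - 12*(1 + 2*(-12)))/(-12)) = -14746 + 4*((1/20)*(-1/12)*(3 - 12*(1 - 24)))²*(-38 + (1/20)*(-1/12)*(3 - 12*(1 - 24))) = -14746 + 4*((1/20)*(-1/12)*(3 - 12*(-23)))²*(-38 + (1/20)*(-1/12)*(3 - 12*(-23))) = -14746 + 4*((1/20)*(-1/12)*(3 + 276))²*(-38 + (1/20)*(-1/12)*(3 + 276)) = -14746 + 4*((1/20)*(-1/12)*279)²*(-38 + (1/20)*(-1/12)*279) = -14746 + 4*(-93/80)²*(-38 - 93/80) = -14746 + 4*(8649/6400)*(-3133/80) = -14746 - 27097317/128000 = -1914585317/128000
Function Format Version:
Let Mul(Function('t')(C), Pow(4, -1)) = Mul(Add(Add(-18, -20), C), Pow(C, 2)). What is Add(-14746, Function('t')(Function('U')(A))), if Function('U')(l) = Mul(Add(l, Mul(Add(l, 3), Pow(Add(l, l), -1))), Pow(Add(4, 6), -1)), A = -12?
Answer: Rational(-1914585317, 128000) ≈ -14958.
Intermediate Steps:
Function('U')(l) = Add(Mul(Rational(1, 10), l), Mul(Rational(1, 20), Pow(l, -1), Add(3, l))) (Function('U')(l) = Mul(Add(l, Mul(Add(3, l), Pow(Mul(2, l), -1))), Pow(10, -1)) = Mul(Add(l, Mul(Add(3, l), Mul(Rational(1, 2), Pow(l, -1)))), Rational(1, 10)) = Mul(Add(l, Mul(Rational(1, 2), Pow(l, -1), Add(3, l))), Rational(1, 10)) = Add(Mul(Rational(1, 10), l), Mul(Rational(1, 20), Pow(l, -1), Add(3, l))))
Function('t')(C) = Mul(4, Pow(C, 2), Add(-38, C)) (Function('t')(C) = Mul(4, Mul(Add(Add(-18, -20), C), Pow(C, 2))) = Mul(4, Mul(Add(-38, C), Pow(C, 2))) = Mul(4, Mul(Pow(C, 2), Add(-38, C))) = Mul(4, Pow(C, 2), Add(-38, C)))
Add(-14746, Function('t')(Function('U')(A))) = Add(-14746, Mul(4, Pow(Mul(Rational(1, 20), Pow(-12, -1), Add(3, Mul(-12, Add(1, Mul(2, -12))))), 2), Add(-38, Mul(Rational(1, 20), Pow(-12, -1), Add(3, Mul(-12, Add(1, Mul(2, -12)))))))) = Add(-14746, Mul(4, Pow(Mul(Rational(1, 20), Rational(-1, 12), Add(3, Mul(-12, Add(1, -24)))), 2), Add(-38, Mul(Rational(1, 20), Rational(-1, 12), Add(3, Mul(-12, Add(1, -24))))))) = Add(-14746, Mul(4, Pow(Mul(Rational(1, 20), Rational(-1, 12), Add(3, Mul(-12, -23))), 2), Add(-38, Mul(Rational(1, 20), Rational(-1, 12), Add(3, Mul(-12, -23)))))) = Add(-14746, Mul(4, Pow(Mul(Rational(1, 20), Rational(-1, 12), Add(3, 276)), 2), Add(-38, Mul(Rational(1, 20), Rational(-1, 12), Add(3, 276))))) = Add(-14746, Mul(4, Pow(Mul(Rational(1, 20), Rational(-1, 12), 279), 2), Add(-38, Mul(Rational(1, 20), Rational(-1, 12), 279)))) = Add(-14746, Mul(4, Pow(Rational(-93, 80), 2), Add(-38, Rational(-93, 80)))) = Add(-14746, Mul(4, Rational(8649, 6400), Rational(-3133, 80))) = Add(-14746, Rational(-27097317, 128000)) = Rational(-1914585317, 128000)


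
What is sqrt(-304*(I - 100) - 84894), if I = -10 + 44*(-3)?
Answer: I*sqrt(11326) ≈ 106.42*I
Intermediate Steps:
I = -142 (I = -10 - 132 = -142)
sqrt(-304*(I - 100) - 84894) = sqrt(-304*(-142 - 100) - 84894) = sqrt(-304*(-242) - 84894) = sqrt(73568 - 84894) = sqrt(-11326) = I*sqrt(11326)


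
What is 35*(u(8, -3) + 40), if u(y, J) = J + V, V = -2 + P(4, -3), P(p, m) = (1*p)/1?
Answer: 1365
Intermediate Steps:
P(p, m) = p (P(p, m) = p*1 = p)
V = 2 (V = -2 + 4 = 2)
u(y, J) = 2 + J (u(y, J) = J + 2 = 2 + J)
35*(u(8, -3) + 40) = 35*((2 - 3) + 40) = 35*(-1 + 40) = 35*39 = 1365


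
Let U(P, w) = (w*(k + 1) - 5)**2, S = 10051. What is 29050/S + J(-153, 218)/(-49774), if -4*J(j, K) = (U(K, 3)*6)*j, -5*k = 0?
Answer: 718353941/250139237 ≈ 2.8718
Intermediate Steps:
k = 0 (k = -1/5*0 = 0)
U(P, w) = (-5 + w)**2 (U(P, w) = (w*(0 + 1) - 5)**2 = (w*1 - 5)**2 = (w - 5)**2 = (-5 + w)**2)
J(j, K) = -6*j (J(j, K) = -(-5 + 3)**2*6*j/4 = -(-2)**2*6*j/4 = -4*6*j/4 = -6*j)
29050/S + J(-153, 218)/(-49774) = 29050/10051 - 6*(-153)/(-49774) = 29050*(1/10051) + 918*(-1/49774) = 29050/10051 - 459/24887 = 718353941/250139237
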